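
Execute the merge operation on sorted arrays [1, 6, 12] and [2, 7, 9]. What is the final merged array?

Merging process:

Compare 1 vs 2: take 1 from left. Merged: [1]
Compare 6 vs 2: take 2 from right. Merged: [1, 2]
Compare 6 vs 7: take 6 from left. Merged: [1, 2, 6]
Compare 12 vs 7: take 7 from right. Merged: [1, 2, 6, 7]
Compare 12 vs 9: take 9 from right. Merged: [1, 2, 6, 7, 9]
Append remaining from left: [12]. Merged: [1, 2, 6, 7, 9, 12]

Final merged array: [1, 2, 6, 7, 9, 12]
Total comparisons: 5

The merged array is [1, 2, 6, 7, 9, 12], requiring 5 comparisons. The merge step runs in O(n) time where n is the total number of elements.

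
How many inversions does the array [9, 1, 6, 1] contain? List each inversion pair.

Finding inversions in [9, 1, 6, 1]:

(0, 1): arr[0]=9 > arr[1]=1
(0, 2): arr[0]=9 > arr[2]=6
(0, 3): arr[0]=9 > arr[3]=1
(2, 3): arr[2]=6 > arr[3]=1

Total inversions: 4

The array has 4 inversion(s): (0,1), (0,2), (0,3), (2,3). Each pair (i,j) satisfies i < j and arr[i] > arr[j].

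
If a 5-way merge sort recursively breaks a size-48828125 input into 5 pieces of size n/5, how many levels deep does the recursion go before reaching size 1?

For divide and conquer with division factor 5:

Problem sizes at each level:
Level 0: 48828125
Level 1: 9765625
Level 2: 1953125
Level 3: 390625
Level 4: 78125
Level 5: 15625
Level 6: 3125
Level 7: 625
Level 8: 125
Level 9: 25
Level 10: 5
Level 11: 1

The root is level 0 and the size-1 base case is level 11 (the tree spans levels 0 through 11, i.e. 12 levels counting the root), so the depth is the number of divisions: log_5(48828125) = 11

The recursion tree depth is log_5(48828125) = 11. At each level, the problem size is divided by 5, so it takes 11 divisions to reduce to a base case of size 1. The algorithm makes 5 recursive calls at each level.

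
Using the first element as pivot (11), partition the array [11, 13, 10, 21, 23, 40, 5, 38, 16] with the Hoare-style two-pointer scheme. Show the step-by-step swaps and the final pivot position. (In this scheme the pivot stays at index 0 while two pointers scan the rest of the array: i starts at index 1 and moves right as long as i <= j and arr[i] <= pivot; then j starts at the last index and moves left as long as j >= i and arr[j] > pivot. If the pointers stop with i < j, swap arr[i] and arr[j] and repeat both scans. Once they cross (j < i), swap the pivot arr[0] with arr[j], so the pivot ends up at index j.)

Hoare-style two-pointer partition with pivot = 11:

Initial array: [11, 13, 10, 21, 23, 40, 5, 38, 16]

Pointers start at i = 1, j = 8.
i stops at index 1 (arr[1]=13 > 11), j stops at index 6 (arr[6]=5 <= 11): swap arr[1] and arr[6], array becomes [11, 5, 10, 21, 23, 40, 13, 38, 16]
i ends at 3, j ends at 2: the pointers have crossed (j < i), so scanning stops.

Swap pivot arr[0] with arr[2] to place pivot at position 2: [10, 5, 11, 21, 23, 40, 13, 38, 16]
Pivot position: 2

After partitioning with pivot 11, the array becomes [10, 5, 11, 21, 23, 40, 13, 38, 16]. The pivot is placed at index 2. All elements to the left of the pivot are <= 11, and all elements to the right are > 11.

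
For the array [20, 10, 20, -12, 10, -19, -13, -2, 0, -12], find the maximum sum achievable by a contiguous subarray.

Using Kadane's algorithm on [20, 10, 20, -12, 10, -19, -13, -2, 0, -12]:

Scanning through the array:
Position 1 (value 10): max_ending_here = 30, max_so_far = 30
Position 2 (value 20): max_ending_here = 50, max_so_far = 50
Position 3 (value -12): max_ending_here = 38, max_so_far = 50
Position 4 (value 10): max_ending_here = 48, max_so_far = 50
Position 5 (value -19): max_ending_here = 29, max_so_far = 50
Position 6 (value -13): max_ending_here = 16, max_so_far = 50
Position 7 (value -2): max_ending_here = 14, max_so_far = 50
Position 8 (value 0): max_ending_here = 14, max_so_far = 50
Position 9 (value -12): max_ending_here = 2, max_so_far = 50

Maximum subarray: [20, 10, 20]
Maximum sum: 50

The maximum subarray is [20, 10, 20] with sum 50. This subarray runs from index 0 to index 2.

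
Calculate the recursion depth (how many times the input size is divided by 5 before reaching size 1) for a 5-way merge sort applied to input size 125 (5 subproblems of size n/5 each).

For divide and conquer with division factor 5:

Problem sizes at each level:
Level 0: 125
Level 1: 25
Level 2: 5
Level 3: 1

The root is level 0 and the size-1 base case is level 3 (the tree spans levels 0 through 3, i.e. 4 levels counting the root), so the depth is the number of divisions: log_5(125) = 3

The recursion tree depth is log_5(125) = 3. At each level, the problem size is divided by 5, so it takes 3 divisions to reduce to a base case of size 1. The algorithm makes 5 recursive calls at each level.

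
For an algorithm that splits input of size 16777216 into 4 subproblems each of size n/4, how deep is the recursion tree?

For divide and conquer with division factor 4:

Problem sizes at each level:
Level 0: 16777216
Level 1: 4194304
Level 2: 1048576
Level 3: 262144
Level 4: 65536
Level 5: 16384
Level 6: 4096
Level 7: 1024
Level 8: 256
Level 9: 64
Level 10: 16
Level 11: 4
Level 12: 1

The root is level 0 and the size-1 base case is level 12 (the tree spans levels 0 through 12, i.e. 13 levels counting the root), so the depth is the number of divisions: log_4(16777216) = 12

The recursion tree depth is log_4(16777216) = 12. At each level, the problem size is divided by 4, so it takes 12 divisions to reduce to a base case of size 1. The algorithm makes 4 recursive calls at each level.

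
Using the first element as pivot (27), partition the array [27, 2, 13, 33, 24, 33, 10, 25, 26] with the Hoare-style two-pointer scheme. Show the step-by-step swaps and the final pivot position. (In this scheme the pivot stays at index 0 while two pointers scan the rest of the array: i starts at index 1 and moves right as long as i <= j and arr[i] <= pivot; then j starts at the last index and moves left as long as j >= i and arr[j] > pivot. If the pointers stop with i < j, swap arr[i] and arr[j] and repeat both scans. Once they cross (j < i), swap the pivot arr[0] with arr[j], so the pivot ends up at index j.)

Hoare-style two-pointer partition with pivot = 27:

Initial array: [27, 2, 13, 33, 24, 33, 10, 25, 26]

Pointers start at i = 1, j = 8.
i stops at index 3 (arr[3]=33 > 27), j stops at index 8 (arr[8]=26 <= 27): swap arr[3] and arr[8], array becomes [27, 2, 13, 26, 24, 33, 10, 25, 33]
i stops at index 5 (arr[5]=33 > 27), j stops at index 7 (arr[7]=25 <= 27): swap arr[5] and arr[7], array becomes [27, 2, 13, 26, 24, 25, 10, 33, 33]
i ends at 7, j ends at 6: the pointers have crossed (j < i), so scanning stops.

Swap pivot arr[0] with arr[6] to place pivot at position 6: [10, 2, 13, 26, 24, 25, 27, 33, 33]
Pivot position: 6

After partitioning with pivot 27, the array becomes [10, 2, 13, 26, 24, 25, 27, 33, 33]. The pivot is placed at index 6. All elements to the left of the pivot are <= 27, and all elements to the right are > 27.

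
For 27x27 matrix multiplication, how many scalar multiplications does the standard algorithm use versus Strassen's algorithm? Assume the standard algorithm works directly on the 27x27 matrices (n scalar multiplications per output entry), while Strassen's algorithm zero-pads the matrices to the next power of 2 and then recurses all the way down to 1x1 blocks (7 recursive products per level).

Matrix multiplication for 27x27 matrices:

Strassen's algorithm requires power-of-2 dimensions. Pad 27x27 to 32x32 (next power of 2).

Standard algorithm: 27^3 = 19683 multiplications
Strassen's algorithm: 7^(log2(32)) = 7^5 = 16807 multiplications
Savings: 19683 - 16807 = 2876 multiplications

Standard: 19683 multiplications (27^3). Strassen: 16807 multiplications (7^5, after padding to 32x32). Strassen reduces 8 recursive multiplications to 7 at each level.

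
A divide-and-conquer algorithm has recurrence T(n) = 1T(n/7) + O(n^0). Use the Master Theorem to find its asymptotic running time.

Master Theorem for T(n) = 1T(n/7) + O(n^0):

a = 1, b = 7, c = 0
log_b(a) = log_7(1) = 0.0000

Case 2: c = 0 = log_7(1) = 0.0000
T(n) = O(n^0 log n) = O(log n)

For T(n) = 1T(n/7) + O(n^0): log_7(1) = 0.0000. This is Case 2 of the Master Theorem (c = log_b(a), equal work at all levels), giving O(log n).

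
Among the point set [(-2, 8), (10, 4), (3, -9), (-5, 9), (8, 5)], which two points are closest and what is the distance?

Computing all pairwise distances among 5 points:

d((-2, 8), (10, 4)) = 12.6491
d((-2, 8), (3, -9)) = 17.72
d((-2, 8), (-5, 9)) = 3.1623
d((-2, 8), (8, 5)) = 10.4403
d((10, 4), (3, -9)) = 14.7648
d((10, 4), (-5, 9)) = 15.8114
d((10, 4), (8, 5)) = 2.2361 <-- minimum
d((3, -9), (-5, 9)) = 19.6977
d((3, -9), (8, 5)) = 14.8661
d((-5, 9), (8, 5)) = 13.6015

Closest pair: (10, 4) and (8, 5) with distance 2.2361

The closest pair is (10, 4) and (8, 5) with Euclidean distance 2.2361. For 5 points, brute-force pairwise comparison is shown above. For large n, the divide-and-conquer algorithm (sort by x, recurse on halves, check the dividing strip) achieves O(n log n).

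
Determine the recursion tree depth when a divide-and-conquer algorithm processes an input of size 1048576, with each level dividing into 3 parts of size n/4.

For divide and conquer with division factor 4:

Problem sizes at each level:
Level 0: 1048576
Level 1: 262144
Level 2: 65536
Level 3: 16384
Level 4: 4096
Level 5: 1024
Level 6: 256
Level 7: 64
Level 8: 16
Level 9: 4
Level 10: 1

The root is level 0 and the size-1 base case is level 10 (the tree spans levels 0 through 10, i.e. 11 levels counting the root), so the depth is the number of divisions: log_4(1048576) = 10

The recursion tree depth is log_4(1048576) = 10. At each level, the problem size is divided by 4, so it takes 10 divisions to reduce to a base case of size 1. The algorithm makes 3 recursive calls at each level.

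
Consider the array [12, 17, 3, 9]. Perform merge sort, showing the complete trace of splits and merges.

Merge sort trace:

Split: [12, 17, 3, 9] -> [12, 17] and [3, 9]
  Split: [12, 17] -> [12] and [17]
  Merge: [12] + [17] -> [12, 17]
  Split: [3, 9] -> [3] and [9]
  Merge: [3] + [9] -> [3, 9]
Merge: [12, 17] + [3, 9] -> [3, 9, 12, 17]

Final sorted array: [3, 9, 12, 17]

The merge sort proceeds by recursively splitting the array and merging sorted halves.
After all merges, the sorted array is [3, 9, 12, 17].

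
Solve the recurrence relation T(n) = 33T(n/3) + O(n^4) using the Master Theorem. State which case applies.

Master Theorem for T(n) = 33T(n/3) + O(n^4):

a = 33, b = 3, c = 4
log_b(a) = log_3(33) = 3.1827

Case 3: c = 4 > log_3(33) = 3.1827
T(n) = O(n^4) = O(n^4)

For T(n) = 33T(n/3) + O(n^4): log_3(33) = 3.1827. This is Case 3 of the Master Theorem (c > log_b(a), work dominated by root), giving O(n^4).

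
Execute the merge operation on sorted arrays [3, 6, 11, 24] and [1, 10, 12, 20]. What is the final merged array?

Merging process:

Compare 3 vs 1: take 1 from right. Merged: [1]
Compare 3 vs 10: take 3 from left. Merged: [1, 3]
Compare 6 vs 10: take 6 from left. Merged: [1, 3, 6]
Compare 11 vs 10: take 10 from right. Merged: [1, 3, 6, 10]
Compare 11 vs 12: take 11 from left. Merged: [1, 3, 6, 10, 11]
Compare 24 vs 12: take 12 from right. Merged: [1, 3, 6, 10, 11, 12]
Compare 24 vs 20: take 20 from right. Merged: [1, 3, 6, 10, 11, 12, 20]
Append remaining from left: [24]. Merged: [1, 3, 6, 10, 11, 12, 20, 24]

Final merged array: [1, 3, 6, 10, 11, 12, 20, 24]
Total comparisons: 7

The merged array is [1, 3, 6, 10, 11, 12, 20, 24], requiring 7 comparisons. The merge step runs in O(n) time where n is the total number of elements.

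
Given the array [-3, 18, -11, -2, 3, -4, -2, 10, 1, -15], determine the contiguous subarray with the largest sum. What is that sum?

Using Kadane's algorithm on [-3, 18, -11, -2, 3, -4, -2, 10, 1, -15]:

Scanning through the array:
Position 1 (value 18): max_ending_here = 18, max_so_far = 18
Position 2 (value -11): max_ending_here = 7, max_so_far = 18
Position 3 (value -2): max_ending_here = 5, max_so_far = 18
Position 4 (value 3): max_ending_here = 8, max_so_far = 18
Position 5 (value -4): max_ending_here = 4, max_so_far = 18
Position 6 (value -2): max_ending_here = 2, max_so_far = 18
Position 7 (value 10): max_ending_here = 12, max_so_far = 18
Position 8 (value 1): max_ending_here = 13, max_so_far = 18
Position 9 (value -15): max_ending_here = -2, max_so_far = 18

Maximum subarray: [18]
Maximum sum: 18

The maximum subarray is [18] with sum 18. This subarray runs from index 1 to index 1.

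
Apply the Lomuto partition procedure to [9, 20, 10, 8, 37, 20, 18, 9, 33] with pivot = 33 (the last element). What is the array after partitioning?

Lomuto partition with pivot = 33:

Initial array: [9, 20, 10, 8, 37, 20, 18, 9, 33]

arr[0]=9 <= 33: swap with position 0, array becomes [9, 20, 10, 8, 37, 20, 18, 9, 33]
arr[1]=20 <= 33: swap with position 1, array becomes [9, 20, 10, 8, 37, 20, 18, 9, 33]
arr[2]=10 <= 33: swap with position 2, array becomes [9, 20, 10, 8, 37, 20, 18, 9, 33]
arr[3]=8 <= 33: swap with position 3, array becomes [9, 20, 10, 8, 37, 20, 18, 9, 33]
arr[4]=37 > 33: no swap
arr[5]=20 <= 33: swap with position 4, array becomes [9, 20, 10, 8, 20, 37, 18, 9, 33]
arr[6]=18 <= 33: swap with position 5, array becomes [9, 20, 10, 8, 20, 18, 37, 9, 33]
arr[7]=9 <= 33: swap with position 6, array becomes [9, 20, 10, 8, 20, 18, 9, 37, 33]

Place pivot at position 7: [9, 20, 10, 8, 20, 18, 9, 33, 37]
Pivot position: 7

After partitioning with pivot 33, the array becomes [9, 20, 10, 8, 20, 18, 9, 33, 37]. The pivot is placed at index 7. All elements to the left of the pivot are <= 33, and all elements to the right are > 33.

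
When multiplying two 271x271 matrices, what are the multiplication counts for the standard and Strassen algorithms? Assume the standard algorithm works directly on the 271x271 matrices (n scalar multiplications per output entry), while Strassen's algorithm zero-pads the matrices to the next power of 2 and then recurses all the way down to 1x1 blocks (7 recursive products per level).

Matrix multiplication for 271x271 matrices:

Strassen's algorithm requires power-of-2 dimensions. Pad 271x271 to 512x512 (next power of 2).

Standard algorithm: 271^3 = 19902511 multiplications
Strassen's algorithm: 7^(log2(512)) = 7^9 = 40353607 multiplications
Difference: 19902511 - 40353607 = -20451096 (Strassen uses MORE here due to padding overhead — for small or just-over-power-of-2 n, padding can outweigh the per-level savings)

Standard: 19902511 multiplications (271^3). Strassen: 40353607 multiplications (7^9, after padding to 512x512). Strassen reduces 8 recursive multiplications to 7 at each level.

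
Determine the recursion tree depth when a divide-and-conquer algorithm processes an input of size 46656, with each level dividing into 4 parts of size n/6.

For divide and conquer with division factor 6:

Problem sizes at each level:
Level 0: 46656
Level 1: 7776
Level 2: 1296
Level 3: 216
Level 4: 36
Level 5: 6
Level 6: 1

The root is level 0 and the size-1 base case is level 6 (the tree spans levels 0 through 6, i.e. 7 levels counting the root), so the depth is the number of divisions: log_6(46656) = 6

The recursion tree depth is log_6(46656) = 6. At each level, the problem size is divided by 6, so it takes 6 divisions to reduce to a base case of size 1. The algorithm makes 4 recursive calls at each level.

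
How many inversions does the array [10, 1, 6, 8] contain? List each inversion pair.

Finding inversions in [10, 1, 6, 8]:

(0, 1): arr[0]=10 > arr[1]=1
(0, 2): arr[0]=10 > arr[2]=6
(0, 3): arr[0]=10 > arr[3]=8

Total inversions: 3

The array has 3 inversion(s): (0,1), (0,2), (0,3). Each pair (i,j) satisfies i < j and arr[i] > arr[j].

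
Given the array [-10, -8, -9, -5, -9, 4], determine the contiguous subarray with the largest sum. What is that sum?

Using Kadane's algorithm on [-10, -8, -9, -5, -9, 4]:

Scanning through the array:
Position 1 (value -8): max_ending_here = -8, max_so_far = -8
Position 2 (value -9): max_ending_here = -9, max_so_far = -8
Position 3 (value -5): max_ending_here = -5, max_so_far = -5
Position 4 (value -9): max_ending_here = -9, max_so_far = -5
Position 5 (value 4): max_ending_here = 4, max_so_far = 4

Maximum subarray: [4]
Maximum sum: 4

The maximum subarray is [4] with sum 4. This subarray runs from index 5 to index 5.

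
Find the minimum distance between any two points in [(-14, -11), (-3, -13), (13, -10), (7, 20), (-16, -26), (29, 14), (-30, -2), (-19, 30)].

Computing all pairwise distances among 8 points:

d((-14, -11), (-3, -13)) = 11.1803 <-- minimum
d((-14, -11), (13, -10)) = 27.0185
d((-14, -11), (7, 20)) = 37.4433
d((-14, -11), (-16, -26)) = 15.1327
d((-14, -11), (29, 14)) = 49.7393
d((-14, -11), (-30, -2)) = 18.3576
d((-14, -11), (-19, 30)) = 41.3038
d((-3, -13), (13, -10)) = 16.2788
d((-3, -13), (7, 20)) = 34.4819
d((-3, -13), (-16, -26)) = 18.3848
d((-3, -13), (29, 14)) = 41.8688
d((-3, -13), (-30, -2)) = 29.1548
d((-3, -13), (-19, 30)) = 45.8803
d((13, -10), (7, 20)) = 30.5941
d((13, -10), (-16, -26)) = 33.121
d((13, -10), (29, 14)) = 28.8444
d((13, -10), (-30, -2)) = 43.7379
d((13, -10), (-19, 30)) = 51.225
d((7, 20), (-16, -26)) = 51.4296
d((7, 20), (29, 14)) = 22.8035
d((7, 20), (-30, -2)) = 43.0465
d((7, 20), (-19, 30)) = 27.8568
d((-16, -26), (29, 14)) = 60.208
d((-16, -26), (-30, -2)) = 27.7849
d((-16, -26), (-19, 30)) = 56.0803
d((29, 14), (-30, -2)) = 61.131
d((29, 14), (-19, 30)) = 50.5964
d((-30, -2), (-19, 30)) = 33.8378

Closest pair: (-14, -11) and (-3, -13) with distance 11.1803

The closest pair is (-14, -11) and (-3, -13) with Euclidean distance 11.1803. For 8 points, brute-force pairwise comparison is shown above. For large n, the divide-and-conquer algorithm (sort by x, recurse on halves, check the dividing strip) achieves O(n log n).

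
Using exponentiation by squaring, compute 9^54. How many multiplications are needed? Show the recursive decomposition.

Computing 9^54 by squaring (build up from 9^1; each line after the first costs one multiplication):

9^1 = 9
9^2 = (9^1)^2 = 9^2 = 81
9^3 = 9 * 9^2 = 9 * 81 = 729
9^6 = (9^3)^2 = 729^2 = 531441
9^12 = (9^6)^2 = 531441^2 = 282429536481
9^13 = 9 * 9^12 = 9 * 282429536481 = 2541865828329
9^26 = (9^13)^2 = 2541865828329^2 = 6461081889226673298932241
9^27 = 9 * 9^26 = 9 * 6461081889226673298932241 = 58149737003040059690390169
9^54 = (9^27)^2 = 58149737003040059690390169^2 = 3381391913522726342930221472392241170198527451848561

Result: 3381391913522726342930221472392241170198527451848561
Multiplications needed: 8 (8 lines after 9^1)

9^54 = 3381391913522726342930221472392241170198527451848561. Using exponentiation by squaring, this requires 8 multiplications. The key idea: if the exponent is even, square the half-power; if odd, multiply by the base once.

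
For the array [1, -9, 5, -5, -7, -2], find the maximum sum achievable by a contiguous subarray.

Using Kadane's algorithm on [1, -9, 5, -5, -7, -2]:

Scanning through the array:
Position 1 (value -9): max_ending_here = -8, max_so_far = 1
Position 2 (value 5): max_ending_here = 5, max_so_far = 5
Position 3 (value -5): max_ending_here = 0, max_so_far = 5
Position 4 (value -7): max_ending_here = -7, max_so_far = 5
Position 5 (value -2): max_ending_here = -2, max_so_far = 5

Maximum subarray: [5]
Maximum sum: 5

The maximum subarray is [5] with sum 5. This subarray runs from index 2 to index 2.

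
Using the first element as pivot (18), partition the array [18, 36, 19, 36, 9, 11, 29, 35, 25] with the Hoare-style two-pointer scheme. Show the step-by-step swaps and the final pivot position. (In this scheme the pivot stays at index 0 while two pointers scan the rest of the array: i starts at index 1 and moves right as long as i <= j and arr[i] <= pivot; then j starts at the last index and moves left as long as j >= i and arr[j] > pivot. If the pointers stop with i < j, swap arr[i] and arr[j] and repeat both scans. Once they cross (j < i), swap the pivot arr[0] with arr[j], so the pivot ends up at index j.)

Hoare-style two-pointer partition with pivot = 18:

Initial array: [18, 36, 19, 36, 9, 11, 29, 35, 25]

Pointers start at i = 1, j = 8.
i stops at index 1 (arr[1]=36 > 18), j stops at index 5 (arr[5]=11 <= 18): swap arr[1] and arr[5], array becomes [18, 11, 19, 36, 9, 36, 29, 35, 25]
i stops at index 2 (arr[2]=19 > 18), j stops at index 4 (arr[4]=9 <= 18): swap arr[2] and arr[4], array becomes [18, 11, 9, 36, 19, 36, 29, 35, 25]
i ends at 3, j ends at 2: the pointers have crossed (j < i), so scanning stops.

Swap pivot arr[0] with arr[2] to place pivot at position 2: [9, 11, 18, 36, 19, 36, 29, 35, 25]
Pivot position: 2

After partitioning with pivot 18, the array becomes [9, 11, 18, 36, 19, 36, 29, 35, 25]. The pivot is placed at index 2. All elements to the left of the pivot are <= 18, and all elements to the right are > 18.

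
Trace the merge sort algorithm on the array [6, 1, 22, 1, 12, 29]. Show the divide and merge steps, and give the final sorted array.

Merge sort trace:

Split: [6, 1, 22, 1, 12, 29] -> [6, 1, 22] and [1, 12, 29]
  Split: [6, 1, 22] -> [6] and [1, 22]
    Split: [1, 22] -> [1] and [22]
    Merge: [1] + [22] -> [1, 22]
  Merge: [6] + [1, 22] -> [1, 6, 22]
  Split: [1, 12, 29] -> [1] and [12, 29]
    Split: [12, 29] -> [12] and [29]
    Merge: [12] + [29] -> [12, 29]
  Merge: [1] + [12, 29] -> [1, 12, 29]
Merge: [1, 6, 22] + [1, 12, 29] -> [1, 1, 6, 12, 22, 29]

Final sorted array: [1, 1, 6, 12, 22, 29]

The merge sort proceeds by recursively splitting the array and merging sorted halves.
After all merges, the sorted array is [1, 1, 6, 12, 22, 29].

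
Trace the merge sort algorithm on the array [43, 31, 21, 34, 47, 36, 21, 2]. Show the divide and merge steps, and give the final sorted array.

Merge sort trace:

Split: [43, 31, 21, 34, 47, 36, 21, 2] -> [43, 31, 21, 34] and [47, 36, 21, 2]
  Split: [43, 31, 21, 34] -> [43, 31] and [21, 34]
    Split: [43, 31] -> [43] and [31]
    Merge: [43] + [31] -> [31, 43]
    Split: [21, 34] -> [21] and [34]
    Merge: [21] + [34] -> [21, 34]
  Merge: [31, 43] + [21, 34] -> [21, 31, 34, 43]
  Split: [47, 36, 21, 2] -> [47, 36] and [21, 2]
    Split: [47, 36] -> [47] and [36]
    Merge: [47] + [36] -> [36, 47]
    Split: [21, 2] -> [21] and [2]
    Merge: [21] + [2] -> [2, 21]
  Merge: [36, 47] + [2, 21] -> [2, 21, 36, 47]
Merge: [21, 31, 34, 43] + [2, 21, 36, 47] -> [2, 21, 21, 31, 34, 36, 43, 47]

Final sorted array: [2, 21, 21, 31, 34, 36, 43, 47]

The merge sort proceeds by recursively splitting the array and merging sorted halves.
After all merges, the sorted array is [2, 21, 21, 31, 34, 36, 43, 47].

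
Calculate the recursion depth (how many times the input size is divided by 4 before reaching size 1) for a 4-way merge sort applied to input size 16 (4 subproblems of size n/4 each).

For divide and conquer with division factor 4:

Problem sizes at each level:
Level 0: 16
Level 1: 4
Level 2: 1

The root is level 0 and the size-1 base case is level 2 (the tree spans levels 0 through 2, i.e. 3 levels counting the root), so the depth is the number of divisions: log_4(16) = 2

The recursion tree depth is log_4(16) = 2. At each level, the problem size is divided by 4, so it takes 2 divisions to reduce to a base case of size 1. The algorithm makes 4 recursive calls at each level.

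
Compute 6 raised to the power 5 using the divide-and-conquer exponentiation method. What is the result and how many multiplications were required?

Computing 6^5 by squaring (build up from 6^1; each line after the first costs one multiplication):

6^1 = 6
6^2 = (6^1)^2 = 6^2 = 36
6^4 = (6^2)^2 = 36^2 = 1296
6^5 = 6 * 6^4 = 6 * 1296 = 7776

Result: 7776
Multiplications needed: 3 (3 lines after 6^1)

6^5 = 7776. Using exponentiation by squaring, this requires 3 multiplications. The key idea: if the exponent is even, square the half-power; if odd, multiply by the base once.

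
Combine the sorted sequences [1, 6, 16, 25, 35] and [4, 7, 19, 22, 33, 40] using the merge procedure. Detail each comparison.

Merging process:

Compare 1 vs 4: take 1 from left. Merged: [1]
Compare 6 vs 4: take 4 from right. Merged: [1, 4]
Compare 6 vs 7: take 6 from left. Merged: [1, 4, 6]
Compare 16 vs 7: take 7 from right. Merged: [1, 4, 6, 7]
Compare 16 vs 19: take 16 from left. Merged: [1, 4, 6, 7, 16]
Compare 25 vs 19: take 19 from right. Merged: [1, 4, 6, 7, 16, 19]
Compare 25 vs 22: take 22 from right. Merged: [1, 4, 6, 7, 16, 19, 22]
Compare 25 vs 33: take 25 from left. Merged: [1, 4, 6, 7, 16, 19, 22, 25]
Compare 35 vs 33: take 33 from right. Merged: [1, 4, 6, 7, 16, 19, 22, 25, 33]
Compare 35 vs 40: take 35 from left. Merged: [1, 4, 6, 7, 16, 19, 22, 25, 33, 35]
Append remaining from right: [40]. Merged: [1, 4, 6, 7, 16, 19, 22, 25, 33, 35, 40]

Final merged array: [1, 4, 6, 7, 16, 19, 22, 25, 33, 35, 40]
Total comparisons: 10

The merged array is [1, 4, 6, 7, 16, 19, 22, 25, 33, 35, 40], requiring 10 comparisons. The merge step runs in O(n) time where n is the total number of elements.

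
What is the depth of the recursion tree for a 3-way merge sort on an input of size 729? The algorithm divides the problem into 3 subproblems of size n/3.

For divide and conquer with division factor 3:

Problem sizes at each level:
Level 0: 729
Level 1: 243
Level 2: 81
Level 3: 27
Level 4: 9
Level 5: 3
Level 6: 1

The root is level 0 and the size-1 base case is level 6 (the tree spans levels 0 through 6, i.e. 7 levels counting the root), so the depth is the number of divisions: log_3(729) = 6

The recursion tree depth is log_3(729) = 6. At each level, the problem size is divided by 3, so it takes 6 divisions to reduce to a base case of size 1. The algorithm makes 3 recursive calls at each level.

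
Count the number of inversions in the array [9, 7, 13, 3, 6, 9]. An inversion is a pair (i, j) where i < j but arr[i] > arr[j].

Finding inversions in [9, 7, 13, 3, 6, 9]:

(0, 1): arr[0]=9 > arr[1]=7
(0, 3): arr[0]=9 > arr[3]=3
(0, 4): arr[0]=9 > arr[4]=6
(1, 3): arr[1]=7 > arr[3]=3
(1, 4): arr[1]=7 > arr[4]=6
(2, 3): arr[2]=13 > arr[3]=3
(2, 4): arr[2]=13 > arr[4]=6
(2, 5): arr[2]=13 > arr[5]=9

Total inversions: 8

The array has 8 inversion(s): (0,1), (0,3), (0,4), (1,3), (1,4), (2,3), (2,4), (2,5). Each pair (i,j) satisfies i < j and arr[i] > arr[j].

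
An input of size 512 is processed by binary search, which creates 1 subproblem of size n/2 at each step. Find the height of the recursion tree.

For divide and conquer with division factor 2:

Problem sizes at each level:
Level 0: 512
Level 1: 256
Level 2: 128
Level 3: 64
Level 4: 32
Level 5: 16
Level 6: 8
Level 7: 4
Level 8: 2
Level 9: 1

The root is level 0 and the size-1 base case is level 9 (the tree spans levels 0 through 9, i.e. 10 levels counting the root), so the depth is the number of divisions: log_2(512) = 9

The recursion tree depth is log_2(512) = 9. At each level, the problem size is divided by 2, so it takes 9 divisions to reduce to a base case of size 1. The algorithm makes 1 recursive call at each level.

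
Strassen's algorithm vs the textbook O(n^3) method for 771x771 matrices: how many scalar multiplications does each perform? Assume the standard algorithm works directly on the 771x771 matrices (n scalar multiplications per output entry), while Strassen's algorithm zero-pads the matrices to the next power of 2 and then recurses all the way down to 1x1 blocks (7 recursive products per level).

Matrix multiplication for 771x771 matrices:

Strassen's algorithm requires power-of-2 dimensions. Pad 771x771 to 1024x1024 (next power of 2).

Standard algorithm: 771^3 = 458314011 multiplications
Strassen's algorithm: 7^(log2(1024)) = 7^10 = 282475249 multiplications
Savings: 458314011 - 282475249 = 175838762 multiplications

Standard: 458314011 multiplications (771^3). Strassen: 282475249 multiplications (7^10, after padding to 1024x1024). Strassen reduces 8 recursive multiplications to 7 at each level.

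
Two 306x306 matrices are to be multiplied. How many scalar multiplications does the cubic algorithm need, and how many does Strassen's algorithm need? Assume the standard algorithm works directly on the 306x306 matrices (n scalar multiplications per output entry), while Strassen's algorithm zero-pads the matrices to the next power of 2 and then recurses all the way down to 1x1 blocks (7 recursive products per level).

Matrix multiplication for 306x306 matrices:

Strassen's algorithm requires power-of-2 dimensions. Pad 306x306 to 512x512 (next power of 2).

Standard algorithm: 306^3 = 28652616 multiplications
Strassen's algorithm: 7^(log2(512)) = 7^9 = 40353607 multiplications
Difference: 28652616 - 40353607 = -11700991 (Strassen uses MORE here due to padding overhead — for small or just-over-power-of-2 n, padding can outweigh the per-level savings)

Standard: 28652616 multiplications (306^3). Strassen: 40353607 multiplications (7^9, after padding to 512x512). Strassen reduces 8 recursive multiplications to 7 at each level.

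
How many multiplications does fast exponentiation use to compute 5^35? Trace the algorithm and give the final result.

Computing 5^35 by squaring (build up from 5^1; each line after the first costs one multiplication):

5^1 = 5
5^2 = (5^1)^2 = 5^2 = 25
5^4 = (5^2)^2 = 25^2 = 625
5^8 = (5^4)^2 = 625^2 = 390625
5^16 = (5^8)^2 = 390625^2 = 152587890625
5^17 = 5 * 5^16 = 5 * 152587890625 = 762939453125
5^34 = (5^17)^2 = 762939453125^2 = 582076609134674072265625
5^35 = 5 * 5^34 = 5 * 582076609134674072265625 = 2910383045673370361328125

Result: 2910383045673370361328125
Multiplications needed: 7 (7 lines after 5^1)

5^35 = 2910383045673370361328125. Using exponentiation by squaring, this requires 7 multiplications. The key idea: if the exponent is even, square the half-power; if odd, multiply by the base once.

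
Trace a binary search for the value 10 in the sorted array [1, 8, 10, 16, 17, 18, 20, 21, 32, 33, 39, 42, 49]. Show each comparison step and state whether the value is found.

Binary search for 10 in [1, 8, 10, 16, 17, 18, 20, 21, 32, 33, 39, 42, 49]:

lo=0, hi=12, mid=6, arr[mid]=20 -> 20 > 10, search left half
lo=0, hi=5, mid=2, arr[mid]=10 -> Found target at index 2!

Binary search finds 10 at index 2 after 2 comparisons. The search repeatedly halves the search space by comparing with the middle element.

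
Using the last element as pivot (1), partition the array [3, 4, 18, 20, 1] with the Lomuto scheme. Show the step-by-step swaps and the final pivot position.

Lomuto partition with pivot = 1:

Initial array: [3, 4, 18, 20, 1]

arr[0]=3 > 1: no swap
arr[1]=4 > 1: no swap
arr[2]=18 > 1: no swap
arr[3]=20 > 1: no swap

Place pivot at position 0: [1, 4, 18, 20, 3]
Pivot position: 0

After partitioning with pivot 1, the array becomes [1, 4, 18, 20, 3]. The pivot is placed at index 0. All elements to the left of the pivot are <= 1, and all elements to the right are > 1.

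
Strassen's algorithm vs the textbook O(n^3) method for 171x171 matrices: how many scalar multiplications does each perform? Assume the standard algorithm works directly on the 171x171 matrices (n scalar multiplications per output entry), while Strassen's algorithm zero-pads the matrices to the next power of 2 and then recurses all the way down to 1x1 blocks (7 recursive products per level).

Matrix multiplication for 171x171 matrices:

Strassen's algorithm requires power-of-2 dimensions. Pad 171x171 to 256x256 (next power of 2).

Standard algorithm: 171^3 = 5000211 multiplications
Strassen's algorithm: 7^(log2(256)) = 7^8 = 5764801 multiplications
Difference: 5000211 - 5764801 = -764590 (Strassen uses MORE here due to padding overhead — for small or just-over-power-of-2 n, padding can outweigh the per-level savings)

Standard: 5000211 multiplications (171^3). Strassen: 5764801 multiplications (7^8, after padding to 256x256). Strassen reduces 8 recursive multiplications to 7 at each level.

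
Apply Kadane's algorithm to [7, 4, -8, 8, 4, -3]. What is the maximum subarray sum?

Using Kadane's algorithm on [7, 4, -8, 8, 4, -3]:

Scanning through the array:
Position 1 (value 4): max_ending_here = 11, max_so_far = 11
Position 2 (value -8): max_ending_here = 3, max_so_far = 11
Position 3 (value 8): max_ending_here = 11, max_so_far = 11
Position 4 (value 4): max_ending_here = 15, max_so_far = 15
Position 5 (value -3): max_ending_here = 12, max_so_far = 15

Maximum subarray: [7, 4, -8, 8, 4]
Maximum sum: 15

The maximum subarray is [7, 4, -8, 8, 4] with sum 15. This subarray runs from index 0 to index 4.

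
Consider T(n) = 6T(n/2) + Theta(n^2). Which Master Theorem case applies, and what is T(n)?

Master Theorem for T(n) = 6T(n/2) + O(n^2):

a = 6, b = 2, c = 2
log_b(a) = log_2(6) = 2.5850

Case 1: c = 2 < log_2(6) = 2.5850
T(n) = O(n^(log_2 6))

For T(n) = 6T(n/2) + O(n^2): log_2(6) = 2.5850. This is Case 1 of the Master Theorem (c < log_b(a), work dominated by leaves), giving O(n^(log_2 6)).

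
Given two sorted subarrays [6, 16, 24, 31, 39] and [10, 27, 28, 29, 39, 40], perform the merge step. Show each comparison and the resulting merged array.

Merging process:

Compare 6 vs 10: take 6 from left. Merged: [6]
Compare 16 vs 10: take 10 from right. Merged: [6, 10]
Compare 16 vs 27: take 16 from left. Merged: [6, 10, 16]
Compare 24 vs 27: take 24 from left. Merged: [6, 10, 16, 24]
Compare 31 vs 27: take 27 from right. Merged: [6, 10, 16, 24, 27]
Compare 31 vs 28: take 28 from right. Merged: [6, 10, 16, 24, 27, 28]
Compare 31 vs 29: take 29 from right. Merged: [6, 10, 16, 24, 27, 28, 29]
Compare 31 vs 39: take 31 from left. Merged: [6, 10, 16, 24, 27, 28, 29, 31]
Compare 39 vs 39: take 39 from left. Merged: [6, 10, 16, 24, 27, 28, 29, 31, 39]
Append remaining from right: [39, 40]. Merged: [6, 10, 16, 24, 27, 28, 29, 31, 39, 39, 40]

Final merged array: [6, 10, 16, 24, 27, 28, 29, 31, 39, 39, 40]
Total comparisons: 9

The merged array is [6, 10, 16, 24, 27, 28, 29, 31, 39, 39, 40], requiring 9 comparisons. The merge step runs in O(n) time where n is the total number of elements.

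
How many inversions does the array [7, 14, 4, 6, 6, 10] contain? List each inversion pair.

Finding inversions in [7, 14, 4, 6, 6, 10]:

(0, 2): arr[0]=7 > arr[2]=4
(0, 3): arr[0]=7 > arr[3]=6
(0, 4): arr[0]=7 > arr[4]=6
(1, 2): arr[1]=14 > arr[2]=4
(1, 3): arr[1]=14 > arr[3]=6
(1, 4): arr[1]=14 > arr[4]=6
(1, 5): arr[1]=14 > arr[5]=10

Total inversions: 7

The array has 7 inversion(s): (0,2), (0,3), (0,4), (1,2), (1,3), (1,4), (1,5). Each pair (i,j) satisfies i < j and arr[i] > arr[j].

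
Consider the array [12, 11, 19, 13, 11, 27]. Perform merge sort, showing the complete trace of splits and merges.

Merge sort trace:

Split: [12, 11, 19, 13, 11, 27] -> [12, 11, 19] and [13, 11, 27]
  Split: [12, 11, 19] -> [12] and [11, 19]
    Split: [11, 19] -> [11] and [19]
    Merge: [11] + [19] -> [11, 19]
  Merge: [12] + [11, 19] -> [11, 12, 19]
  Split: [13, 11, 27] -> [13] and [11, 27]
    Split: [11, 27] -> [11] and [27]
    Merge: [11] + [27] -> [11, 27]
  Merge: [13] + [11, 27] -> [11, 13, 27]
Merge: [11, 12, 19] + [11, 13, 27] -> [11, 11, 12, 13, 19, 27]

Final sorted array: [11, 11, 12, 13, 19, 27]

The merge sort proceeds by recursively splitting the array and merging sorted halves.
After all merges, the sorted array is [11, 11, 12, 13, 19, 27].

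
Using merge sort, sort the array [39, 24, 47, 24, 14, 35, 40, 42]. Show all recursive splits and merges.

Merge sort trace:

Split: [39, 24, 47, 24, 14, 35, 40, 42] -> [39, 24, 47, 24] and [14, 35, 40, 42]
  Split: [39, 24, 47, 24] -> [39, 24] and [47, 24]
    Split: [39, 24] -> [39] and [24]
    Merge: [39] + [24] -> [24, 39]
    Split: [47, 24] -> [47] and [24]
    Merge: [47] + [24] -> [24, 47]
  Merge: [24, 39] + [24, 47] -> [24, 24, 39, 47]
  Split: [14, 35, 40, 42] -> [14, 35] and [40, 42]
    Split: [14, 35] -> [14] and [35]
    Merge: [14] + [35] -> [14, 35]
    Split: [40, 42] -> [40] and [42]
    Merge: [40] + [42] -> [40, 42]
  Merge: [14, 35] + [40, 42] -> [14, 35, 40, 42]
Merge: [24, 24, 39, 47] + [14, 35, 40, 42] -> [14, 24, 24, 35, 39, 40, 42, 47]

Final sorted array: [14, 24, 24, 35, 39, 40, 42, 47]

The merge sort proceeds by recursively splitting the array and merging sorted halves.
After all merges, the sorted array is [14, 24, 24, 35, 39, 40, 42, 47].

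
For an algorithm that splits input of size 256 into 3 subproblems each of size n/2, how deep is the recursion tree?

For divide and conquer with division factor 2:

Problem sizes at each level:
Level 0: 256
Level 1: 128
Level 2: 64
Level 3: 32
Level 4: 16
Level 5: 8
Level 6: 4
Level 7: 2
Level 8: 1

The root is level 0 and the size-1 base case is level 8 (the tree spans levels 0 through 8, i.e. 9 levels counting the root), so the depth is the number of divisions: log_2(256) = 8

The recursion tree depth is log_2(256) = 8. At each level, the problem size is divided by 2, so it takes 8 divisions to reduce to a base case of size 1. The algorithm makes 3 recursive calls at each level.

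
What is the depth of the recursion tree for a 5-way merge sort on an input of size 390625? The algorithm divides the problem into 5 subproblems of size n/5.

For divide and conquer with division factor 5:

Problem sizes at each level:
Level 0: 390625
Level 1: 78125
Level 2: 15625
Level 3: 3125
Level 4: 625
Level 5: 125
Level 6: 25
Level 7: 5
Level 8: 1

The root is level 0 and the size-1 base case is level 8 (the tree spans levels 0 through 8, i.e. 9 levels counting the root), so the depth is the number of divisions: log_5(390625) = 8

The recursion tree depth is log_5(390625) = 8. At each level, the problem size is divided by 5, so it takes 8 divisions to reduce to a base case of size 1. The algorithm makes 5 recursive calls at each level.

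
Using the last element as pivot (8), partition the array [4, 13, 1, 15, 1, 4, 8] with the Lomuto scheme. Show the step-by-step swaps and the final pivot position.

Lomuto partition with pivot = 8:

Initial array: [4, 13, 1, 15, 1, 4, 8]

arr[0]=4 <= 8: swap with position 0, array becomes [4, 13, 1, 15, 1, 4, 8]
arr[1]=13 > 8: no swap
arr[2]=1 <= 8: swap with position 1, array becomes [4, 1, 13, 15, 1, 4, 8]
arr[3]=15 > 8: no swap
arr[4]=1 <= 8: swap with position 2, array becomes [4, 1, 1, 15, 13, 4, 8]
arr[5]=4 <= 8: swap with position 3, array becomes [4, 1, 1, 4, 13, 15, 8]

Place pivot at position 4: [4, 1, 1, 4, 8, 15, 13]
Pivot position: 4

After partitioning with pivot 8, the array becomes [4, 1, 1, 4, 8, 15, 13]. The pivot is placed at index 4. All elements to the left of the pivot are <= 8, and all elements to the right are > 8.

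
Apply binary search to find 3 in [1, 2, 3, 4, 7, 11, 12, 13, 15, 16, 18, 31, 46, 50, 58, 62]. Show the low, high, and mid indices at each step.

Binary search for 3 in [1, 2, 3, 4, 7, 11, 12, 13, 15, 16, 18, 31, 46, 50, 58, 62]:

lo=0, hi=15, mid=7, arr[mid]=13 -> 13 > 3, search left half
lo=0, hi=6, mid=3, arr[mid]=4 -> 4 > 3, search left half
lo=0, hi=2, mid=1, arr[mid]=2 -> 2 < 3, search right half
lo=2, hi=2, mid=2, arr[mid]=3 -> Found target at index 2!

Binary search finds 3 at index 2 after 4 comparisons. The search repeatedly halves the search space by comparing with the middle element.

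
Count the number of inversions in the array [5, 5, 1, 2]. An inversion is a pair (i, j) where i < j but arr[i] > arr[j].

Finding inversions in [5, 5, 1, 2]:

(0, 2): arr[0]=5 > arr[2]=1
(0, 3): arr[0]=5 > arr[3]=2
(1, 2): arr[1]=5 > arr[2]=1
(1, 3): arr[1]=5 > arr[3]=2

Total inversions: 4

The array has 4 inversion(s): (0,2), (0,3), (1,2), (1,3). Each pair (i,j) satisfies i < j and arr[i] > arr[j].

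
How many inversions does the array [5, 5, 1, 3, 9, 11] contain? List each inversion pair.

Finding inversions in [5, 5, 1, 3, 9, 11]:

(0, 2): arr[0]=5 > arr[2]=1
(0, 3): arr[0]=5 > arr[3]=3
(1, 2): arr[1]=5 > arr[2]=1
(1, 3): arr[1]=5 > arr[3]=3

Total inversions: 4

The array has 4 inversion(s): (0,2), (0,3), (1,2), (1,3). Each pair (i,j) satisfies i < j and arr[i] > arr[j].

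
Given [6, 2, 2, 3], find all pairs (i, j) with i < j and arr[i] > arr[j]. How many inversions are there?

Finding inversions in [6, 2, 2, 3]:

(0, 1): arr[0]=6 > arr[1]=2
(0, 2): arr[0]=6 > arr[2]=2
(0, 3): arr[0]=6 > arr[3]=3

Total inversions: 3

The array has 3 inversion(s): (0,1), (0,2), (0,3). Each pair (i,j) satisfies i < j and arr[i] > arr[j].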